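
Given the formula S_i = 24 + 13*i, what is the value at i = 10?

S_10 = 24 + 13*10 = 24 + 130 = 154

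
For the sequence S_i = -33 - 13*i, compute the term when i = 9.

S_9 = -33 + -13*9 = -33 + -117 = -150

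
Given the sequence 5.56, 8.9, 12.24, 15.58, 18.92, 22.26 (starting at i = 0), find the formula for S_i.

Check differences: 8.9 - 5.56 = 3.34
12.24 - 8.9 = 3.34
Common difference d = 3.34.
First term a = 5.56.
Formula: S_i = 5.56 + 3.34*i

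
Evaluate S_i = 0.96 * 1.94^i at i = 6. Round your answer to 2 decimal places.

S_6 = 0.96 * 1.94^6 ≈ 0.96 * 53.3102 ≈ 51.18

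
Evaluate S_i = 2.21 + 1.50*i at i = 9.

S_9 = 2.21 + 1.5*9 = 2.21 + 13.5 = 15.71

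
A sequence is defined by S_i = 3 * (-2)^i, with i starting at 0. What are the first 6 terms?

This is a geometric sequence.
i=0: S_0 = 3 * (-2)^0 = 3
i=1: S_1 = 3 * (-2)^1 = -6
i=2: S_2 = 3 * (-2)^2 = 12
i=3: S_3 = 3 * (-2)^3 = -24
i=4: S_4 = 3 * (-2)^4 = 48
i=5: S_5 = 3 * (-2)^5 = -96
The first 6 terms are: [3, -6, 12, -24, 48, -96]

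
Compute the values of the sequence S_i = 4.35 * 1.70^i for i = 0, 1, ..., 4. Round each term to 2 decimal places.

This is a geometric sequence.
i=0: S_0 = 4.35 * 1.7^0 = 4.35
i=1: S_1 = 4.35 * 1.7^1 ≈ 7.4
i=2: S_2 = 4.35 * 1.7^2 ≈ 12.57
i=3: S_3 = 4.35 * 1.7^3 ≈ 21.37
i=4: S_4 = 4.35 * 1.7^4 ≈ 36.33
The first 5 terms are: [4.35, 7.4, 12.57, 21.37, 36.33]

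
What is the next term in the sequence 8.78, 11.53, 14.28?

Differences: 11.53 - 8.78 = 2.75
This is an arithmetic sequence with common difference d = 2.75.
Next term = 14.28 + 2.75 = 17.03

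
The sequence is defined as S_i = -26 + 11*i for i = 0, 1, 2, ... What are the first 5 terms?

This is an arithmetic sequence.
i=0: S_0 = -26 + 11*0 = -26
i=1: S_1 = -26 + 11*1 = -15
i=2: S_2 = -26 + 11*2 = -4
i=3: S_3 = -26 + 11*3 = 7
i=4: S_4 = -26 + 11*4 = 18
The first 5 terms are: [-26, -15, -4, 7, 18]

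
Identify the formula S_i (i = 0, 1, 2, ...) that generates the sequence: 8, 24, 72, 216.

Check ratios: 24 / 8 = 3.0
Common ratio r = 3.
First term a = 8.
Formula: S_i = 8 * 3^i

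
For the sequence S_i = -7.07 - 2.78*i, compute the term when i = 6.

S_6 = -7.07 + -2.78*6 = -7.07 + -16.68 = -23.75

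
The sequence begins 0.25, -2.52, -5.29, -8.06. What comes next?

Differences: -2.52 - 0.25 = -2.77
This is an arithmetic sequence with common difference d = -2.77.
Next term = -8.06 + -2.77 = -10.83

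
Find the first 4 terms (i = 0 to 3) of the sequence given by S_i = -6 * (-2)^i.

This is a geometric sequence.
i=0: S_0 = -6 * (-2)^0 = -6
i=1: S_1 = -6 * (-2)^1 = 12
i=2: S_2 = -6 * (-2)^2 = -24
i=3: S_3 = -6 * (-2)^3 = 48
The first 4 terms are: [-6, 12, -24, 48]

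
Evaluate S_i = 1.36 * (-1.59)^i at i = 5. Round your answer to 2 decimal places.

S_5 = 1.36 * (-1.59)^5 ≈ 1.36 * -10.1622 ≈ -13.82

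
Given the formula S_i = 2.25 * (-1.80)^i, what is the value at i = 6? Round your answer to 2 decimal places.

S_6 = 2.25 * (-1.8)^6 ≈ 2.25 * 34.0122 ≈ 76.53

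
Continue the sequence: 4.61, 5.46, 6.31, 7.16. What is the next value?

Differences: 5.46 - 4.61 = 0.85
This is an arithmetic sequence with common difference d = 0.85.
Next term = 7.16 + 0.85 = 8.01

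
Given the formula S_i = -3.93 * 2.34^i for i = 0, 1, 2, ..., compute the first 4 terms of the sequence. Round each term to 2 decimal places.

This is a geometric sequence.
i=0: S_0 = -3.93 * 2.34^0 = -3.93
i=1: S_1 = -3.93 * 2.34^1 ≈ -9.2
i=2: S_2 = -3.93 * 2.34^2 ≈ -21.52
i=3: S_3 = -3.93 * 2.34^3 ≈ -50.35
The first 4 terms are: [-3.93, -9.2, -21.52, -50.35]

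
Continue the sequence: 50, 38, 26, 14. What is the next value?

Differences: 38 - 50 = -12
This is an arithmetic sequence with common difference d = -12.
Next term = 14 + -12 = 2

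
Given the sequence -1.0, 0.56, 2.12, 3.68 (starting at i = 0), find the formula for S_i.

Check differences: 0.56 - -1.0 = 1.56
2.12 - 0.56 = 1.56
Common difference d = 1.56.
First term a = -1.0.
Formula: S_i = -1.00 + 1.56*i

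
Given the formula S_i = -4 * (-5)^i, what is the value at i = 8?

S_8 = -4 * (-5)^8 = -4 * 390625 = -1562500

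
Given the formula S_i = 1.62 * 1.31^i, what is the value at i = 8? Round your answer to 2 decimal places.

S_8 = 1.62 * 1.31^8 ≈ 1.62 * 8.673 ≈ 14.05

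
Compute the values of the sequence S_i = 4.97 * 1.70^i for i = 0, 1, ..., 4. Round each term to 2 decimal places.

This is a geometric sequence.
i=0: S_0 = 4.97 * 1.7^0 = 4.97
i=1: S_1 = 4.97 * 1.7^1 ≈ 8.45
i=2: S_2 = 4.97 * 1.7^2 ≈ 14.36
i=3: S_3 = 4.97 * 1.7^3 ≈ 24.42
i=4: S_4 = 4.97 * 1.7^4 ≈ 41.51
The first 5 terms are: [4.97, 8.45, 14.36, 24.42, 41.51]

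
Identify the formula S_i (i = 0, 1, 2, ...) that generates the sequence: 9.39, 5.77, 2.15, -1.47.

Check differences: 5.77 - 9.39 = -3.62
2.15 - 5.77 = -3.62
Common difference d = -3.62.
First term a = 9.39.
Formula: S_i = 9.39 - 3.62*i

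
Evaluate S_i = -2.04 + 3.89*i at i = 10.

S_10 = -2.04 + 3.89*10 = -2.04 + 38.9 = 36.86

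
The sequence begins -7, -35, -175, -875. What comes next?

Ratios: -35 / -7 = 5.0
This is a geometric sequence with common ratio r = 5.
Next term = -875 * 5 = -4375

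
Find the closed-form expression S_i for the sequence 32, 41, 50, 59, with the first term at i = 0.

Check differences: 41 - 32 = 9
50 - 41 = 9
Common difference d = 9.
First term a = 32.
Formula: S_i = 32 + 9*i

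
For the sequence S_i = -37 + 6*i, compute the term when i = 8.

S_8 = -37 + 6*8 = -37 + 48 = 11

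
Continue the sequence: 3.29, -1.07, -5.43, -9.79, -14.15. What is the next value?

Differences: -1.07 - 3.29 = -4.36
This is an arithmetic sequence with common difference d = -4.36.
Next term = -14.15 + -4.36 = -18.51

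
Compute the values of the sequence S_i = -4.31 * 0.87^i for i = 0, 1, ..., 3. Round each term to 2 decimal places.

This is a geometric sequence.
i=0: S_0 = -4.31 * 0.87^0 = -4.31
i=1: S_1 = -4.31 * 0.87^1 ≈ -3.75
i=2: S_2 = -4.31 * 0.87^2 ≈ -3.26
i=3: S_3 = -4.31 * 0.87^3 ≈ -2.84
The first 4 terms are: [-4.31, -3.75, -3.26, -2.84]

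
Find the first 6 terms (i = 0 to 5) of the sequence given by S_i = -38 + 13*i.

This is an arithmetic sequence.
i=0: S_0 = -38 + 13*0 = -38
i=1: S_1 = -38 + 13*1 = -25
i=2: S_2 = -38 + 13*2 = -12
i=3: S_3 = -38 + 13*3 = 1
i=4: S_4 = -38 + 13*4 = 14
i=5: S_5 = -38 + 13*5 = 27
The first 6 terms are: [-38, -25, -12, 1, 14, 27]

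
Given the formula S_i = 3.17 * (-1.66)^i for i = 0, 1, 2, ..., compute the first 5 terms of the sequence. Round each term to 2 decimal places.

This is a geometric sequence.
i=0: S_0 = 3.17 * (-1.66)^0 = 3.17
i=1: S_1 = 3.17 * (-1.66)^1 ≈ -5.26
i=2: S_2 = 3.17 * (-1.66)^2 ≈ 8.74
i=3: S_3 = 3.17 * (-1.66)^3 ≈ -14.5
i=4: S_4 = 3.17 * (-1.66)^4 ≈ 24.07
The first 5 terms are: [3.17, -5.26, 8.74, -14.5, 24.07]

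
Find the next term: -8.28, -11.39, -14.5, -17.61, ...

Differences: -11.39 - -8.28 = -3.11
This is an arithmetic sequence with common difference d = -3.11.
Next term = -17.61 + -3.11 = -20.72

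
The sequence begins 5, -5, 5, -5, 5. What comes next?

Ratios: -5 / 5 = -1.0
This is a geometric sequence with common ratio r = -1.
Next term = 5 * -1 = -5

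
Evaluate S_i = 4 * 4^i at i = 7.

S_7 = 4 * 4^7 = 4 * 16384 = 65536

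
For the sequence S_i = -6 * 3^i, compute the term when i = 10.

S_10 = -6 * 3^10 = -6 * 59049 = -354294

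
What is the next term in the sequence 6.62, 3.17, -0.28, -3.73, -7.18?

Differences: 3.17 - 6.62 = -3.45
This is an arithmetic sequence with common difference d = -3.45.
Next term = -7.18 + -3.45 = -10.63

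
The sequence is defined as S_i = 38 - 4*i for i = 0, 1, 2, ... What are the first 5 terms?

This is an arithmetic sequence.
i=0: S_0 = 38 + -4*0 = 38
i=1: S_1 = 38 + -4*1 = 34
i=2: S_2 = 38 + -4*2 = 30
i=3: S_3 = 38 + -4*3 = 26
i=4: S_4 = 38 + -4*4 = 22
The first 5 terms are: [38, 34, 30, 26, 22]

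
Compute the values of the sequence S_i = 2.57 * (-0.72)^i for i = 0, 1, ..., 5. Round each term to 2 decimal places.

This is a geometric sequence.
i=0: S_0 = 2.57 * (-0.72)^0 = 2.57
i=1: S_1 = 2.57 * (-0.72)^1 ≈ -1.85
i=2: S_2 = 2.57 * (-0.72)^2 ≈ 1.33
i=3: S_3 = 2.57 * (-0.72)^3 ≈ -0.96
i=4: S_4 = 2.57 * (-0.72)^4 ≈ 0.69
i=5: S_5 = 2.57 * (-0.72)^5 ≈ -0.5
The first 6 terms are: [2.57, -1.85, 1.33, -0.96, 0.69, -0.5]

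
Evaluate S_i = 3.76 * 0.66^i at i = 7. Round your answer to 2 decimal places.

S_7 = 3.76 * 0.66^7 ≈ 3.76 * 0.0546 ≈ 0.21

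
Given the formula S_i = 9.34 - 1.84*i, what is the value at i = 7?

S_7 = 9.34 + -1.84*7 = 9.34 + -12.88 = -3.54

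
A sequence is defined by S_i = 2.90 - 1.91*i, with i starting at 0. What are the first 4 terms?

This is an arithmetic sequence.
i=0: S_0 = 2.9 + -1.91*0 = 2.9
i=1: S_1 = 2.9 + -1.91*1 = 0.99
i=2: S_2 = 2.9 + -1.91*2 = -0.92
i=3: S_3 = 2.9 + -1.91*3 = -2.83
The first 4 terms are: [2.9, 0.99, -0.92, -2.83]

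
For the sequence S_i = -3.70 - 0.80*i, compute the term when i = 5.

S_5 = -3.7 + -0.8*5 = -3.7 + -4.0 = -7.7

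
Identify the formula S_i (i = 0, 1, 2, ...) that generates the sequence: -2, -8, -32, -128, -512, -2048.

Check ratios: -8 / -2 = 4.0
Common ratio r = 4.
First term a = -2.
Formula: S_i = -2 * 4^i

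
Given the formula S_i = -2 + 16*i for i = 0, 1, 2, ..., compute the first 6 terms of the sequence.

This is an arithmetic sequence.
i=0: S_0 = -2 + 16*0 = -2
i=1: S_1 = -2 + 16*1 = 14
i=2: S_2 = -2 + 16*2 = 30
i=3: S_3 = -2 + 16*3 = 46
i=4: S_4 = -2 + 16*4 = 62
i=5: S_5 = -2 + 16*5 = 78
The first 6 terms are: [-2, 14, 30, 46, 62, 78]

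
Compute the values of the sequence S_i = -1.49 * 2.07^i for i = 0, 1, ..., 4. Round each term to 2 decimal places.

This is a geometric sequence.
i=0: S_0 = -1.49 * 2.07^0 = -1.49
i=1: S_1 = -1.49 * 2.07^1 ≈ -3.08
i=2: S_2 = -1.49 * 2.07^2 ≈ -6.38
i=3: S_3 = -1.49 * 2.07^3 ≈ -13.22
i=4: S_4 = -1.49 * 2.07^4 ≈ -27.36
The first 5 terms are: [-1.49, -3.08, -6.38, -13.22, -27.36]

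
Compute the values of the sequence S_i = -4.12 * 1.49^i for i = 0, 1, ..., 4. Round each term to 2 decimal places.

This is a geometric sequence.
i=0: S_0 = -4.12 * 1.49^0 = -4.12
i=1: S_1 = -4.12 * 1.49^1 ≈ -6.14
i=2: S_2 = -4.12 * 1.49^2 ≈ -9.15
i=3: S_3 = -4.12 * 1.49^3 ≈ -13.63
i=4: S_4 = -4.12 * 1.49^4 ≈ -20.31
The first 5 terms are: [-4.12, -6.14, -9.15, -13.63, -20.31]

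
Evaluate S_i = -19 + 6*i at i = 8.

S_8 = -19 + 6*8 = -19 + 48 = 29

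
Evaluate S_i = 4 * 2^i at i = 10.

S_10 = 4 * 2^10 = 4 * 1024 = 4096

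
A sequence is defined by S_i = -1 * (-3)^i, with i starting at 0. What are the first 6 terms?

This is a geometric sequence.
i=0: S_0 = -1 * (-3)^0 = -1
i=1: S_1 = -1 * (-3)^1 = 3
i=2: S_2 = -1 * (-3)^2 = -9
i=3: S_3 = -1 * (-3)^3 = 27
i=4: S_4 = -1 * (-3)^4 = -81
i=5: S_5 = -1 * (-3)^5 = 243
The first 6 terms are: [-1, 3, -9, 27, -81, 243]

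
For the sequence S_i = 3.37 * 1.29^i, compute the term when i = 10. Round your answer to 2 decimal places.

S_10 = 3.37 * 1.29^10 ≈ 3.37 * 12.7614 ≈ 43.01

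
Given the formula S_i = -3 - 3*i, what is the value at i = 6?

S_6 = -3 + -3*6 = -3 + -18 = -21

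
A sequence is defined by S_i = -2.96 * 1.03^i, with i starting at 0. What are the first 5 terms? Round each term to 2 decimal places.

This is a geometric sequence.
i=0: S_0 = -2.96 * 1.03^0 = -2.96
i=1: S_1 = -2.96 * 1.03^1 ≈ -3.05
i=2: S_2 = -2.96 * 1.03^2 ≈ -3.14
i=3: S_3 = -2.96 * 1.03^3 ≈ -3.23
i=4: S_4 = -2.96 * 1.03^4 ≈ -3.33
The first 5 terms are: [-2.96, -3.05, -3.14, -3.23, -3.33]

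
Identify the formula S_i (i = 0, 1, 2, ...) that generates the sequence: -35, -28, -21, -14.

Check differences: -28 - -35 = 7
-21 - -28 = 7
Common difference d = 7.
First term a = -35.
Formula: S_i = -35 + 7*i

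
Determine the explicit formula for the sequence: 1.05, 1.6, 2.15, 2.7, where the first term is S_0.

Check differences: 1.6 - 1.05 = 0.55
2.15 - 1.6 = 0.55
Common difference d = 0.55.
First term a = 1.05.
Formula: S_i = 1.05 + 0.55*i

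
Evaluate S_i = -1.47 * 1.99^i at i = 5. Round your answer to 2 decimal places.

S_5 = -1.47 * 1.99^5 ≈ -1.47 * 31.208 ≈ -45.88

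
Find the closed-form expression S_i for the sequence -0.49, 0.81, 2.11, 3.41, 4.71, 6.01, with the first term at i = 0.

Check differences: 0.81 - -0.49 = 1.3
2.11 - 0.81 = 1.3
Common difference d = 1.3.
First term a = -0.49.
Formula: S_i = -0.49 + 1.30*i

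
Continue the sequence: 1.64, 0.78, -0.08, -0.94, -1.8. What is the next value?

Differences: 0.78 - 1.64 = -0.86
This is an arithmetic sequence with common difference d = -0.86.
Next term = -1.8 + -0.86 = -2.66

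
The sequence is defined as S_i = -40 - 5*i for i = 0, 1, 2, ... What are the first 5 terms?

This is an arithmetic sequence.
i=0: S_0 = -40 + -5*0 = -40
i=1: S_1 = -40 + -5*1 = -45
i=2: S_2 = -40 + -5*2 = -50
i=3: S_3 = -40 + -5*3 = -55
i=4: S_4 = -40 + -5*4 = -60
The first 5 terms are: [-40, -45, -50, -55, -60]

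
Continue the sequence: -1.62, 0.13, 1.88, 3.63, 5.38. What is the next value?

Differences: 0.13 - -1.62 = 1.75
This is an arithmetic sequence with common difference d = 1.75.
Next term = 5.38 + 1.75 = 7.13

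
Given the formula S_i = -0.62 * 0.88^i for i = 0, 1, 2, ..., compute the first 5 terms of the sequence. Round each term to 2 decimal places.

This is a geometric sequence.
i=0: S_0 = -0.62 * 0.88^0 = -0.62
i=1: S_1 = -0.62 * 0.88^1 ≈ -0.55
i=2: S_2 = -0.62 * 0.88^2 ≈ -0.48
i=3: S_3 = -0.62 * 0.88^3 ≈ -0.42
i=4: S_4 = -0.62 * 0.88^4 ≈ -0.37
The first 5 terms are: [-0.62, -0.55, -0.48, -0.42, -0.37]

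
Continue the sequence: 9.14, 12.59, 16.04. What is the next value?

Differences: 12.59 - 9.14 = 3.45
This is an arithmetic sequence with common difference d = 3.45.
Next term = 16.04 + 3.45 = 19.49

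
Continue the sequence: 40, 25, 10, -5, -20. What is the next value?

Differences: 25 - 40 = -15
This is an arithmetic sequence with common difference d = -15.
Next term = -20 + -15 = -35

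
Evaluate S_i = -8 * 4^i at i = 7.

S_7 = -8 * 4^7 = -8 * 16384 = -131072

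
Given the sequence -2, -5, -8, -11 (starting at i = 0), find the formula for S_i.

Check differences: -5 - -2 = -3
-8 - -5 = -3
Common difference d = -3.
First term a = -2.
Formula: S_i = -2 - 3*i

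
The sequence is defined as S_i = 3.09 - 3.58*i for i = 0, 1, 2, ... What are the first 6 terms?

This is an arithmetic sequence.
i=0: S_0 = 3.09 + -3.58*0 = 3.09
i=1: S_1 = 3.09 + -3.58*1 = -0.49
i=2: S_2 = 3.09 + -3.58*2 = -4.07
i=3: S_3 = 3.09 + -3.58*3 = -7.65
i=4: S_4 = 3.09 + -3.58*4 = -11.23
i=5: S_5 = 3.09 + -3.58*5 = -14.81
The first 6 terms are: [3.09, -0.49, -4.07, -7.65, -11.23, -14.81]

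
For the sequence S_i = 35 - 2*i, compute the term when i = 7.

S_7 = 35 + -2*7 = 35 + -14 = 21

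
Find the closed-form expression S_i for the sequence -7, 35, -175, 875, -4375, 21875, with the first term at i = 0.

Check ratios: 35 / -7 = -5.0
Common ratio r = -5.
First term a = -7.
Formula: S_i = -7 * (-5)^i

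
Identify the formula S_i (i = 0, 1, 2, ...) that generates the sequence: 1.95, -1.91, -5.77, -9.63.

Check differences: -1.91 - 1.95 = -3.86
-5.77 - -1.91 = -3.86
Common difference d = -3.86.
First term a = 1.95.
Formula: S_i = 1.95 - 3.86*i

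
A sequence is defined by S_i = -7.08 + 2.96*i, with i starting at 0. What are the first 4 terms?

This is an arithmetic sequence.
i=0: S_0 = -7.08 + 2.96*0 = -7.08
i=1: S_1 = -7.08 + 2.96*1 = -4.12
i=2: S_2 = -7.08 + 2.96*2 = -1.16
i=3: S_3 = -7.08 + 2.96*3 = 1.8
The first 4 terms are: [-7.08, -4.12, -1.16, 1.8]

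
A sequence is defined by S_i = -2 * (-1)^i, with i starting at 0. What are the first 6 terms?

This is a geometric sequence.
i=0: S_0 = -2 * (-1)^0 = -2
i=1: S_1 = -2 * (-1)^1 = 2
i=2: S_2 = -2 * (-1)^2 = -2
i=3: S_3 = -2 * (-1)^3 = 2
i=4: S_4 = -2 * (-1)^4 = -2
i=5: S_5 = -2 * (-1)^5 = 2
The first 6 terms are: [-2, 2, -2, 2, -2, 2]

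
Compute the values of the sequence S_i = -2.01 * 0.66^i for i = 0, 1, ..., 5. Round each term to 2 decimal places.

This is a geometric sequence.
i=0: S_0 = -2.01 * 0.66^0 = -2.01
i=1: S_1 = -2.01 * 0.66^1 ≈ -1.33
i=2: S_2 = -2.01 * 0.66^2 ≈ -0.88
i=3: S_3 = -2.01 * 0.66^3 ≈ -0.58
i=4: S_4 = -2.01 * 0.66^4 ≈ -0.38
i=5: S_5 = -2.01 * 0.66^5 ≈ -0.25
The first 6 terms are: [-2.01, -1.33, -0.88, -0.58, -0.38, -0.25]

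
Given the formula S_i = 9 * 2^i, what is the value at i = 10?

S_10 = 9 * 2^10 = 9 * 1024 = 9216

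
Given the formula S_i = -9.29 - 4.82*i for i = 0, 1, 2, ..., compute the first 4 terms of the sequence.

This is an arithmetic sequence.
i=0: S_0 = -9.29 + -4.82*0 = -9.29
i=1: S_1 = -9.29 + -4.82*1 = -14.11
i=2: S_2 = -9.29 + -4.82*2 = -18.93
i=3: S_3 = -9.29 + -4.82*3 = -23.75
The first 4 terms are: [-9.29, -14.11, -18.93, -23.75]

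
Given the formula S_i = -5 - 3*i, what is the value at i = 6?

S_6 = -5 + -3*6 = -5 + -18 = -23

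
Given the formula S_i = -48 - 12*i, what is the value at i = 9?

S_9 = -48 + -12*9 = -48 + -108 = -156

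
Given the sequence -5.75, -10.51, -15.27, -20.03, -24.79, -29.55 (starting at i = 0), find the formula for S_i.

Check differences: -10.51 - -5.75 = -4.76
-15.27 - -10.51 = -4.76
Common difference d = -4.76.
First term a = -5.75.
Formula: S_i = -5.75 - 4.76*i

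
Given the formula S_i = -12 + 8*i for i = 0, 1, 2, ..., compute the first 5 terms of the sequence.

This is an arithmetic sequence.
i=0: S_0 = -12 + 8*0 = -12
i=1: S_1 = -12 + 8*1 = -4
i=2: S_2 = -12 + 8*2 = 4
i=3: S_3 = -12 + 8*3 = 12
i=4: S_4 = -12 + 8*4 = 20
The first 5 terms are: [-12, -4, 4, 12, 20]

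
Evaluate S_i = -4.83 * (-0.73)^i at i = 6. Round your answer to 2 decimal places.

S_6 = -4.83 * (-0.73)^6 ≈ -4.83 * 0.1513 ≈ -0.73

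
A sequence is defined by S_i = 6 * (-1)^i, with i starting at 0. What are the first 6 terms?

This is a geometric sequence.
i=0: S_0 = 6 * (-1)^0 = 6
i=1: S_1 = 6 * (-1)^1 = -6
i=2: S_2 = 6 * (-1)^2 = 6
i=3: S_3 = 6 * (-1)^3 = -6
i=4: S_4 = 6 * (-1)^4 = 6
i=5: S_5 = 6 * (-1)^5 = -6
The first 6 terms are: [6, -6, 6, -6, 6, -6]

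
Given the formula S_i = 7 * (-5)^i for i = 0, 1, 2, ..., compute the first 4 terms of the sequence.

This is a geometric sequence.
i=0: S_0 = 7 * (-5)^0 = 7
i=1: S_1 = 7 * (-5)^1 = -35
i=2: S_2 = 7 * (-5)^2 = 175
i=3: S_3 = 7 * (-5)^3 = -875
The first 4 terms are: [7, -35, 175, -875]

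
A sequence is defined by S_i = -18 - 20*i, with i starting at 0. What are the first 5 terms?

This is an arithmetic sequence.
i=0: S_0 = -18 + -20*0 = -18
i=1: S_1 = -18 + -20*1 = -38
i=2: S_2 = -18 + -20*2 = -58
i=3: S_3 = -18 + -20*3 = -78
i=4: S_4 = -18 + -20*4 = -98
The first 5 terms are: [-18, -38, -58, -78, -98]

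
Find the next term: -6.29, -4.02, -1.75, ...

Differences: -4.02 - -6.29 = 2.27
This is an arithmetic sequence with common difference d = 2.27.
Next term = -1.75 + 2.27 = 0.52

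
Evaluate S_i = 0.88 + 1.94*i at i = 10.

S_10 = 0.88 + 1.94*10 = 0.88 + 19.4 = 20.28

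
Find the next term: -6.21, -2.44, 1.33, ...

Differences: -2.44 - -6.21 = 3.77
This is an arithmetic sequence with common difference d = 3.77.
Next term = 1.33 + 3.77 = 5.1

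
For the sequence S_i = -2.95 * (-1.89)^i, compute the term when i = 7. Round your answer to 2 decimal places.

S_7 = -2.95 * (-1.89)^7 ≈ -2.95 * -86.1455 ≈ 254.13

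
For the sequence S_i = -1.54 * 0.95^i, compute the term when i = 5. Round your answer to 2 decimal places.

S_5 = -1.54 * 0.95^5 ≈ -1.54 * 0.7738 ≈ -1.19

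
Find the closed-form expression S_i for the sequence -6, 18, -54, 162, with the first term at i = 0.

Check ratios: 18 / -6 = -3.0
Common ratio r = -3.
First term a = -6.
Formula: S_i = -6 * (-3)^i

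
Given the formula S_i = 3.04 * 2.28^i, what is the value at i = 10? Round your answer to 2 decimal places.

S_10 = 3.04 * 2.28^10 ≈ 3.04 * 3796.1946 ≈ 11540.43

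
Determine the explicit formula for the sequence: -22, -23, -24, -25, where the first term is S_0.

Check differences: -23 - -22 = -1
-24 - -23 = -1
Common difference d = -1.
First term a = -22.
Formula: S_i = -22 - 1*i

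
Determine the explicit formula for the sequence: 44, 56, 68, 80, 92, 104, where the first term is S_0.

Check differences: 56 - 44 = 12
68 - 56 = 12
Common difference d = 12.
First term a = 44.
Formula: S_i = 44 + 12*i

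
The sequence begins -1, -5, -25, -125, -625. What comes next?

Ratios: -5 / -1 = 5.0
This is a geometric sequence with common ratio r = 5.
Next term = -625 * 5 = -3125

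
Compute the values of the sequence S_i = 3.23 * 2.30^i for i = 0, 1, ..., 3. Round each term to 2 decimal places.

This is a geometric sequence.
i=0: S_0 = 3.23 * 2.3^0 = 3.23
i=1: S_1 = 3.23 * 2.3^1 ≈ 7.43
i=2: S_2 = 3.23 * 2.3^2 ≈ 17.09
i=3: S_3 = 3.23 * 2.3^3 ≈ 39.3
The first 4 terms are: [3.23, 7.43, 17.09, 39.3]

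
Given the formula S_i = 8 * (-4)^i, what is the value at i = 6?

S_6 = 8 * (-4)^6 = 8 * 4096 = 32768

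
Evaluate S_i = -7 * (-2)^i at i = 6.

S_6 = -7 * (-2)^6 = -7 * 64 = -448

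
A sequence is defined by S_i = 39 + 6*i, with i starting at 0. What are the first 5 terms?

This is an arithmetic sequence.
i=0: S_0 = 39 + 6*0 = 39
i=1: S_1 = 39 + 6*1 = 45
i=2: S_2 = 39 + 6*2 = 51
i=3: S_3 = 39 + 6*3 = 57
i=4: S_4 = 39 + 6*4 = 63
The first 5 terms are: [39, 45, 51, 57, 63]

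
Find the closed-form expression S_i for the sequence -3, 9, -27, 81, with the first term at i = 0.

Check ratios: 9 / -3 = -3.0
Common ratio r = -3.
First term a = -3.
Formula: S_i = -3 * (-3)^i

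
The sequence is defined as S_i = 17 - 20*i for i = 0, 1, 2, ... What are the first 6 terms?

This is an arithmetic sequence.
i=0: S_0 = 17 + -20*0 = 17
i=1: S_1 = 17 + -20*1 = -3
i=2: S_2 = 17 + -20*2 = -23
i=3: S_3 = 17 + -20*3 = -43
i=4: S_4 = 17 + -20*4 = -63
i=5: S_5 = 17 + -20*5 = -83
The first 6 terms are: [17, -3, -23, -43, -63, -83]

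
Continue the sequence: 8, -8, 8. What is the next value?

Ratios: -8 / 8 = -1.0
This is a geometric sequence with common ratio r = -1.
Next term = 8 * -1 = -8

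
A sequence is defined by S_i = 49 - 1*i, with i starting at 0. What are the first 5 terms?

This is an arithmetic sequence.
i=0: S_0 = 49 + -1*0 = 49
i=1: S_1 = 49 + -1*1 = 48
i=2: S_2 = 49 + -1*2 = 47
i=3: S_3 = 49 + -1*3 = 46
i=4: S_4 = 49 + -1*4 = 45
The first 5 terms are: [49, 48, 47, 46, 45]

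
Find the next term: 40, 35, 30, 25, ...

Differences: 35 - 40 = -5
This is an arithmetic sequence with common difference d = -5.
Next term = 25 + -5 = 20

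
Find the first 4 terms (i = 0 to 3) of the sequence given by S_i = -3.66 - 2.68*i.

This is an arithmetic sequence.
i=0: S_0 = -3.66 + -2.68*0 = -3.66
i=1: S_1 = -3.66 + -2.68*1 = -6.34
i=2: S_2 = -3.66 + -2.68*2 = -9.02
i=3: S_3 = -3.66 + -2.68*3 = -11.7
The first 4 terms are: [-3.66, -6.34, -9.02, -11.7]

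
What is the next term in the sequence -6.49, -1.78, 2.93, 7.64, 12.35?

Differences: -1.78 - -6.49 = 4.71
This is an arithmetic sequence with common difference d = 4.71.
Next term = 12.35 + 4.71 = 17.06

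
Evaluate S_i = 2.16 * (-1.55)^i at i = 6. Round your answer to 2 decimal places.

S_6 = 2.16 * (-1.55)^6 ≈ 2.16 * 13.8672 ≈ 29.95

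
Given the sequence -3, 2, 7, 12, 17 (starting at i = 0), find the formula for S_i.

Check differences: 2 - -3 = 5
7 - 2 = 5
Common difference d = 5.
First term a = -3.
Formula: S_i = -3 + 5*i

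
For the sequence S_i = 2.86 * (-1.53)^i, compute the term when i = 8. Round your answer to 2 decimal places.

S_8 = 2.86 * (-1.53)^8 ≈ 2.86 * 30.0283 ≈ 85.88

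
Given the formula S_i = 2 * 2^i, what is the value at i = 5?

S_5 = 2 * 2^5 = 2 * 32 = 64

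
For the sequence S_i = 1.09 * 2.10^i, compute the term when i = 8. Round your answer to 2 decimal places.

S_8 = 1.09 * 2.1^8 ≈ 1.09 * 378.2286 ≈ 412.27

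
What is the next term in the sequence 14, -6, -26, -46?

Differences: -6 - 14 = -20
This is an arithmetic sequence with common difference d = -20.
Next term = -46 + -20 = -66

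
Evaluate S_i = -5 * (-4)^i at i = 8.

S_8 = -5 * (-4)^8 = -5 * 65536 = -327680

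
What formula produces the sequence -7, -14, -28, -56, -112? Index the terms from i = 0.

Check ratios: -14 / -7 = 2.0
Common ratio r = 2.
First term a = -7.
Formula: S_i = -7 * 2^i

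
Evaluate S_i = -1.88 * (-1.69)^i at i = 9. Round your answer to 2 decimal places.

S_9 = -1.88 * (-1.69)^9 ≈ -1.88 * -112.4554 ≈ 211.42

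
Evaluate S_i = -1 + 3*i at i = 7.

S_7 = -1 + 3*7 = -1 + 21 = 20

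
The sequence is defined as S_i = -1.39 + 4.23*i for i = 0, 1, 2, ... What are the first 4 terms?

This is an arithmetic sequence.
i=0: S_0 = -1.39 + 4.23*0 = -1.39
i=1: S_1 = -1.39 + 4.23*1 = 2.84
i=2: S_2 = -1.39 + 4.23*2 = 7.07
i=3: S_3 = -1.39 + 4.23*3 = 11.3
The first 4 terms are: [-1.39, 2.84, 7.07, 11.3]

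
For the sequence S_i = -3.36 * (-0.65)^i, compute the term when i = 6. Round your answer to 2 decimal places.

S_6 = -3.36 * (-0.65)^6 ≈ -3.36 * 0.0754 ≈ -0.25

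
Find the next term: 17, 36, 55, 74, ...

Differences: 36 - 17 = 19
This is an arithmetic sequence with common difference d = 19.
Next term = 74 + 19 = 93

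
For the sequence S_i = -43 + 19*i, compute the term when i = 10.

S_10 = -43 + 19*10 = -43 + 190 = 147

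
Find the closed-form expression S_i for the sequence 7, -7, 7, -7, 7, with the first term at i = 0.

Check ratios: -7 / 7 = -1.0
Common ratio r = -1.
First term a = 7.
Formula: S_i = 7 * (-1)^i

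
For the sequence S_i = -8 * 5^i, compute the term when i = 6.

S_6 = -8 * 5^6 = -8 * 15625 = -125000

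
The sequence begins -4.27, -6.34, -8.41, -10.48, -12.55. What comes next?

Differences: -6.34 - -4.27 = -2.07
This is an arithmetic sequence with common difference d = -2.07.
Next term = -12.55 + -2.07 = -14.62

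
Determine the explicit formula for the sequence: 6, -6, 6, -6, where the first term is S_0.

Check ratios: -6 / 6 = -1.0
Common ratio r = -1.
First term a = 6.
Formula: S_i = 6 * (-1)^i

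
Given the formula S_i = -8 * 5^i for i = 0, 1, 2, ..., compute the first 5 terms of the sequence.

This is a geometric sequence.
i=0: S_0 = -8 * 5^0 = -8
i=1: S_1 = -8 * 5^1 = -40
i=2: S_2 = -8 * 5^2 = -200
i=3: S_3 = -8 * 5^3 = -1000
i=4: S_4 = -8 * 5^4 = -5000
The first 5 terms are: [-8, -40, -200, -1000, -5000]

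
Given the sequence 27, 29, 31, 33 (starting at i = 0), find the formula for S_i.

Check differences: 29 - 27 = 2
31 - 29 = 2
Common difference d = 2.
First term a = 27.
Formula: S_i = 27 + 2*i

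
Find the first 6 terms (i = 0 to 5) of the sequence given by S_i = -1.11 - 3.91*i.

This is an arithmetic sequence.
i=0: S_0 = -1.11 + -3.91*0 = -1.11
i=1: S_1 = -1.11 + -3.91*1 = -5.02
i=2: S_2 = -1.11 + -3.91*2 = -8.93
i=3: S_3 = -1.11 + -3.91*3 = -12.84
i=4: S_4 = -1.11 + -3.91*4 = -16.75
i=5: S_5 = -1.11 + -3.91*5 = -20.66
The first 6 terms are: [-1.11, -5.02, -8.93, -12.84, -16.75, -20.66]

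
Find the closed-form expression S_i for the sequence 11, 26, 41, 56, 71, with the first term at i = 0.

Check differences: 26 - 11 = 15
41 - 26 = 15
Common difference d = 15.
First term a = 11.
Formula: S_i = 11 + 15*i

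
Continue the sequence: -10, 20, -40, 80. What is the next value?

Ratios: 20 / -10 = -2.0
This is a geometric sequence with common ratio r = -2.
Next term = 80 * -2 = -160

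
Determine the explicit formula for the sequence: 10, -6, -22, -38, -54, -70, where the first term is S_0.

Check differences: -6 - 10 = -16
-22 - -6 = -16
Common difference d = -16.
First term a = 10.
Formula: S_i = 10 - 16*i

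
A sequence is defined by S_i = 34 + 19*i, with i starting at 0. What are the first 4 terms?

This is an arithmetic sequence.
i=0: S_0 = 34 + 19*0 = 34
i=1: S_1 = 34 + 19*1 = 53
i=2: S_2 = 34 + 19*2 = 72
i=3: S_3 = 34 + 19*3 = 91
The first 4 terms are: [34, 53, 72, 91]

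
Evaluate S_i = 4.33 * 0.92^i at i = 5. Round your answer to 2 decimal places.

S_5 = 4.33 * 0.92^5 ≈ 4.33 * 0.6591 ≈ 2.85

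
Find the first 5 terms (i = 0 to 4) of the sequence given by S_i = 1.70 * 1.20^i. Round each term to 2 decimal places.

This is a geometric sequence.
i=0: S_0 = 1.7 * 1.2^0 = 1.7
i=1: S_1 = 1.7 * 1.2^1 = 2.04
i=2: S_2 = 1.7 * 1.2^2 ≈ 2.45
i=3: S_3 = 1.7 * 1.2^3 ≈ 2.94
i=4: S_4 = 1.7 * 1.2^4 ≈ 3.53
The first 5 terms are: [1.7, 2.04, 2.45, 2.94, 3.53]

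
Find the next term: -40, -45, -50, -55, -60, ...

Differences: -45 - -40 = -5
This is an arithmetic sequence with common difference d = -5.
Next term = -60 + -5 = -65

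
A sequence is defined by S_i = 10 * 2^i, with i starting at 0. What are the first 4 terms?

This is a geometric sequence.
i=0: S_0 = 10 * 2^0 = 10
i=1: S_1 = 10 * 2^1 = 20
i=2: S_2 = 10 * 2^2 = 40
i=3: S_3 = 10 * 2^3 = 80
The first 4 terms are: [10, 20, 40, 80]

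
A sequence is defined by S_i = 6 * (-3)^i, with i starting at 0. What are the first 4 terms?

This is a geometric sequence.
i=0: S_0 = 6 * (-3)^0 = 6
i=1: S_1 = 6 * (-3)^1 = -18
i=2: S_2 = 6 * (-3)^2 = 54
i=3: S_3 = 6 * (-3)^3 = -162
The first 4 terms are: [6, -18, 54, -162]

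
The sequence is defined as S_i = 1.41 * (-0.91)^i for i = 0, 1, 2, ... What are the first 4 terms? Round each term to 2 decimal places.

This is a geometric sequence.
i=0: S_0 = 1.41 * (-0.91)^0 = 1.41
i=1: S_1 = 1.41 * (-0.91)^1 ≈ -1.28
i=2: S_2 = 1.41 * (-0.91)^2 ≈ 1.17
i=3: S_3 = 1.41 * (-0.91)^3 ≈ -1.06
The first 4 terms are: [1.41, -1.28, 1.17, -1.06]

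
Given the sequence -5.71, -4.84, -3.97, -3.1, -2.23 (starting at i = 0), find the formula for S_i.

Check differences: -4.84 - -5.71 = 0.87
-3.97 - -4.84 = 0.87
Common difference d = 0.87.
First term a = -5.71.
Formula: S_i = -5.71 + 0.87*i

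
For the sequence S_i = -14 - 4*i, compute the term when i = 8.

S_8 = -14 + -4*8 = -14 + -32 = -46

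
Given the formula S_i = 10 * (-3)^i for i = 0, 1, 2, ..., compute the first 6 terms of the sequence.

This is a geometric sequence.
i=0: S_0 = 10 * (-3)^0 = 10
i=1: S_1 = 10 * (-3)^1 = -30
i=2: S_2 = 10 * (-3)^2 = 90
i=3: S_3 = 10 * (-3)^3 = -270
i=4: S_4 = 10 * (-3)^4 = 810
i=5: S_5 = 10 * (-3)^5 = -2430
The first 6 terms are: [10, -30, 90, -270, 810, -2430]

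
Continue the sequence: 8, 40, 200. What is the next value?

Ratios: 40 / 8 = 5.0
This is a geometric sequence with common ratio r = 5.
Next term = 200 * 5 = 1000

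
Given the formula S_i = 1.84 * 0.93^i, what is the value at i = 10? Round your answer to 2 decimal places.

S_10 = 1.84 * 0.93^10 ≈ 1.84 * 0.484 ≈ 0.89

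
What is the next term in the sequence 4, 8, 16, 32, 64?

Ratios: 8 / 4 = 2.0
This is a geometric sequence with common ratio r = 2.
Next term = 64 * 2 = 128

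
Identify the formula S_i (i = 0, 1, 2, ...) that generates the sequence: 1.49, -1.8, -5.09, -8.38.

Check differences: -1.8 - 1.49 = -3.29
-5.09 - -1.8 = -3.29
Common difference d = -3.29.
First term a = 1.49.
Formula: S_i = 1.49 - 3.29*i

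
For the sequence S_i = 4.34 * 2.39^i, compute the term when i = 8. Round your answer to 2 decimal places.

S_8 = 4.34 * 2.39^8 ≈ 4.34 * 1064.592 ≈ 4620.33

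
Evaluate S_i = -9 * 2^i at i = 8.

S_8 = -9 * 2^8 = -9 * 256 = -2304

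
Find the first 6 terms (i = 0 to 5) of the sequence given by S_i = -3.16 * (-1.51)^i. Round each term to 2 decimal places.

This is a geometric sequence.
i=0: S_0 = -3.16 * (-1.51)^0 = -3.16
i=1: S_1 = -3.16 * (-1.51)^1 ≈ 4.77
i=2: S_2 = -3.16 * (-1.51)^2 ≈ -7.21
i=3: S_3 = -3.16 * (-1.51)^3 ≈ 10.88
i=4: S_4 = -3.16 * (-1.51)^4 ≈ -16.43
i=5: S_5 = -3.16 * (-1.51)^5 ≈ 24.81
The first 6 terms are: [-3.16, 4.77, -7.21, 10.88, -16.43, 24.81]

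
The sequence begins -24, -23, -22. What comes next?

Differences: -23 - -24 = 1
This is an arithmetic sequence with common difference d = 1.
Next term = -22 + 1 = -21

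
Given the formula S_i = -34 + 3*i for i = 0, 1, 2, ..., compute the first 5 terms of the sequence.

This is an arithmetic sequence.
i=0: S_0 = -34 + 3*0 = -34
i=1: S_1 = -34 + 3*1 = -31
i=2: S_2 = -34 + 3*2 = -28
i=3: S_3 = -34 + 3*3 = -25
i=4: S_4 = -34 + 3*4 = -22
The first 5 terms are: [-34, -31, -28, -25, -22]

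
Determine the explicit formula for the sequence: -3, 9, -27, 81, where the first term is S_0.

Check ratios: 9 / -3 = -3.0
Common ratio r = -3.
First term a = -3.
Formula: S_i = -3 * (-3)^i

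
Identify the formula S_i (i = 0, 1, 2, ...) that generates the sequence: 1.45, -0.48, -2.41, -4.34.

Check differences: -0.48 - 1.45 = -1.93
-2.41 - -0.48 = -1.93
Common difference d = -1.93.
First term a = 1.45.
Formula: S_i = 1.45 - 1.93*i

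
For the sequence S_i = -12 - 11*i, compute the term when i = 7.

S_7 = -12 + -11*7 = -12 + -77 = -89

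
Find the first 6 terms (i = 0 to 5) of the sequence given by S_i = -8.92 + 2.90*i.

This is an arithmetic sequence.
i=0: S_0 = -8.92 + 2.9*0 = -8.92
i=1: S_1 = -8.92 + 2.9*1 = -6.02
i=2: S_2 = -8.92 + 2.9*2 = -3.12
i=3: S_3 = -8.92 + 2.9*3 = -0.22
i=4: S_4 = -8.92 + 2.9*4 = 2.68
i=5: S_5 = -8.92 + 2.9*5 = 5.58
The first 6 terms are: [-8.92, -6.02, -3.12, -0.22, 2.68, 5.58]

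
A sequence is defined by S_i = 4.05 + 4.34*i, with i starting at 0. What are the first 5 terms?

This is an arithmetic sequence.
i=0: S_0 = 4.05 + 4.34*0 = 4.05
i=1: S_1 = 4.05 + 4.34*1 = 8.39
i=2: S_2 = 4.05 + 4.34*2 = 12.73
i=3: S_3 = 4.05 + 4.34*3 = 17.07
i=4: S_4 = 4.05 + 4.34*4 = 21.41
The first 5 terms are: [4.05, 8.39, 12.73, 17.07, 21.41]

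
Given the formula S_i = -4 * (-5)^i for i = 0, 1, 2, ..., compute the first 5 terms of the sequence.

This is a geometric sequence.
i=0: S_0 = -4 * (-5)^0 = -4
i=1: S_1 = -4 * (-5)^1 = 20
i=2: S_2 = -4 * (-5)^2 = -100
i=3: S_3 = -4 * (-5)^3 = 500
i=4: S_4 = -4 * (-5)^4 = -2500
The first 5 terms are: [-4, 20, -100, 500, -2500]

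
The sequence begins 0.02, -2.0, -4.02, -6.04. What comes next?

Differences: -2.0 - 0.02 = -2.02
This is an arithmetic sequence with common difference d = -2.02.
Next term = -6.04 + -2.02 = -8.06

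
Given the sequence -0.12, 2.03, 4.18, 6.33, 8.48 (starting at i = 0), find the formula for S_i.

Check differences: 2.03 - -0.12 = 2.15
4.18 - 2.03 = 2.15
Common difference d = 2.15.
First term a = -0.12.
Formula: S_i = -0.12 + 2.15*i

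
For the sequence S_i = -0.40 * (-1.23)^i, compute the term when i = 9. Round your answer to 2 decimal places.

S_9 = -0.4 * (-1.23)^9 ≈ -0.4 * -6.4439 ≈ 2.58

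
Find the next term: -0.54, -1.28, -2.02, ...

Differences: -1.28 - -0.54 = -0.74
This is an arithmetic sequence with common difference d = -0.74.
Next term = -2.02 + -0.74 = -2.76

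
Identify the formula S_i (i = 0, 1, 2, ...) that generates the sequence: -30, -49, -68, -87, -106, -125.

Check differences: -49 - -30 = -19
-68 - -49 = -19
Common difference d = -19.
First term a = -30.
Formula: S_i = -30 - 19*i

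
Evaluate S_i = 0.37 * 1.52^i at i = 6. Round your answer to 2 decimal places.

S_6 = 0.37 * 1.52^6 ≈ 0.37 * 12.3328 ≈ 4.56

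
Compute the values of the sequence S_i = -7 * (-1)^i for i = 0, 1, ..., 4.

This is a geometric sequence.
i=0: S_0 = -7 * (-1)^0 = -7
i=1: S_1 = -7 * (-1)^1 = 7
i=2: S_2 = -7 * (-1)^2 = -7
i=3: S_3 = -7 * (-1)^3 = 7
i=4: S_4 = -7 * (-1)^4 = -7
The first 5 terms are: [-7, 7, -7, 7, -7]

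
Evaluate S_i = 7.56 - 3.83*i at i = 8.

S_8 = 7.56 + -3.83*8 = 7.56 + -30.64 = -23.08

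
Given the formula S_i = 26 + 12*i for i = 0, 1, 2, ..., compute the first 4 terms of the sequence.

This is an arithmetic sequence.
i=0: S_0 = 26 + 12*0 = 26
i=1: S_1 = 26 + 12*1 = 38
i=2: S_2 = 26 + 12*2 = 50
i=3: S_3 = 26 + 12*3 = 62
The first 4 terms are: [26, 38, 50, 62]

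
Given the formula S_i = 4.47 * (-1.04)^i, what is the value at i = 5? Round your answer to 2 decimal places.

S_5 = 4.47 * (-1.04)^5 ≈ 4.47 * -1.2167 ≈ -5.44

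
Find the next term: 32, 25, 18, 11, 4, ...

Differences: 25 - 32 = -7
This is an arithmetic sequence with common difference d = -7.
Next term = 4 + -7 = -3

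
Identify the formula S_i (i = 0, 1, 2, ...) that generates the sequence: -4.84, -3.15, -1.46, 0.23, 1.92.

Check differences: -3.15 - -4.84 = 1.69
-1.46 - -3.15 = 1.69
Common difference d = 1.69.
First term a = -4.84.
Formula: S_i = -4.84 + 1.69*i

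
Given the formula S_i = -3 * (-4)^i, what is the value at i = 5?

S_5 = -3 * (-4)^5 = -3 * -1024 = 3072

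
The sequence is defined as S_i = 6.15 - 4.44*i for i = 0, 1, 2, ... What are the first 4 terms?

This is an arithmetic sequence.
i=0: S_0 = 6.15 + -4.44*0 = 6.15
i=1: S_1 = 6.15 + -4.44*1 = 1.71
i=2: S_2 = 6.15 + -4.44*2 = -2.73
i=3: S_3 = 6.15 + -4.44*3 = -7.17
The first 4 terms are: [6.15, 1.71, -2.73, -7.17]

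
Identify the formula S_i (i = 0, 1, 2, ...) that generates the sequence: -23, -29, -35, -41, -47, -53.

Check differences: -29 - -23 = -6
-35 - -29 = -6
Common difference d = -6.
First term a = -23.
Formula: S_i = -23 - 6*i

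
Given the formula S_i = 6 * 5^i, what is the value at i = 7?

S_7 = 6 * 5^7 = 6 * 78125 = 468750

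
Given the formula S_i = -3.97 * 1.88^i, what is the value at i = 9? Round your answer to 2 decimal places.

S_9 = -3.97 * 1.88^9 ≈ -3.97 * 293.3733 ≈ -1164.69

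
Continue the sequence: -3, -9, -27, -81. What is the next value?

Ratios: -9 / -3 = 3.0
This is a geometric sequence with common ratio r = 3.
Next term = -81 * 3 = -243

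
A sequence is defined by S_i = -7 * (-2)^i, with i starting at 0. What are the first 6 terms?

This is a geometric sequence.
i=0: S_0 = -7 * (-2)^0 = -7
i=1: S_1 = -7 * (-2)^1 = 14
i=2: S_2 = -7 * (-2)^2 = -28
i=3: S_3 = -7 * (-2)^3 = 56
i=4: S_4 = -7 * (-2)^4 = -112
i=5: S_5 = -7 * (-2)^5 = 224
The first 6 terms are: [-7, 14, -28, 56, -112, 224]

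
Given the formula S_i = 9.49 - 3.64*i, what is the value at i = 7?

S_7 = 9.49 + -3.64*7 = 9.49 + -25.48 = -15.99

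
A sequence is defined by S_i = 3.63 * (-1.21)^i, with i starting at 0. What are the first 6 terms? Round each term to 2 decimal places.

This is a geometric sequence.
i=0: S_0 = 3.63 * (-1.21)^0 = 3.63
i=1: S_1 = 3.63 * (-1.21)^1 ≈ -4.39
i=2: S_2 = 3.63 * (-1.21)^2 ≈ 5.31
i=3: S_3 = 3.63 * (-1.21)^3 ≈ -6.43
i=4: S_4 = 3.63 * (-1.21)^4 ≈ 7.78
i=5: S_5 = 3.63 * (-1.21)^5 ≈ -9.42
The first 6 terms are: [3.63, -4.39, 5.31, -6.43, 7.78, -9.42]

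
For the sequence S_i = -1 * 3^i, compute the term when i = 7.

S_7 = -1 * 3^7 = -1 * 2187 = -2187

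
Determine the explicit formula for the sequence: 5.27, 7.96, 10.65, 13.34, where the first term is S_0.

Check differences: 7.96 - 5.27 = 2.69
10.65 - 7.96 = 2.69
Common difference d = 2.69.
First term a = 5.27.
Formula: S_i = 5.27 + 2.69*i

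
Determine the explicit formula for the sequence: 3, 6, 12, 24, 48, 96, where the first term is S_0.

Check ratios: 6 / 3 = 2.0
Common ratio r = 2.
First term a = 3.
Formula: S_i = 3 * 2^i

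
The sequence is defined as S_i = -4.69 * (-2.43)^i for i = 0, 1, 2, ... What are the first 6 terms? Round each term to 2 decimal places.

This is a geometric sequence.
i=0: S_0 = -4.69 * (-2.43)^0 = -4.69
i=1: S_1 = -4.69 * (-2.43)^1 ≈ 11.4
i=2: S_2 = -4.69 * (-2.43)^2 ≈ -27.69
i=3: S_3 = -4.69 * (-2.43)^3 ≈ 67.3
i=4: S_4 = -4.69 * (-2.43)^4 ≈ -163.53
i=5: S_5 = -4.69 * (-2.43)^5 ≈ 397.38
The first 6 terms are: [-4.69, 11.4, -27.69, 67.3, -163.53, 397.38]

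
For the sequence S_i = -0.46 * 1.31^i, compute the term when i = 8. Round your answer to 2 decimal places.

S_8 = -0.46 * 1.31^8 ≈ -0.46 * 8.673 ≈ -3.99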